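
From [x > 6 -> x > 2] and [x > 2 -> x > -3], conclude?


Hypothetical syllogism: from (P → Q) and (Q → R), infer (P → R).
Chain the two implications through the shared middle term 'x > 2'.

x > 6 -> x > -3


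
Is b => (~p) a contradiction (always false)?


Truth table over {b, p}:
b | p | φ
---------
False | False | True
True | False | True
False | True | True
True | True | False
Satisfying assignment at row 1: b=False, p=False gives True.

No, it is not a contradiction.


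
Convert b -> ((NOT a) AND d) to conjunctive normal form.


Step 1: Rewrite b → ((¬a) ∧ d) as ¬b ∨ ((¬a) ∧ d).
Step 2: Distribute ∨ over ∧.

((NOT b) OR (NOT a)) AND ((NOT b) OR d)


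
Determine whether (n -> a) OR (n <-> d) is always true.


Build the truth table over {a, d, n}:
a | d | n | φ
-------------
F | F | F | T
T | F | F | T
F | T | F | T
T | T | F | T
F | F | T | F
T | F | T | T
F | T | T | T
T | T | T | T
Counterexample at row 5: with a=F, d=F, n=T, the formula is F.

No, it is not a tautology.


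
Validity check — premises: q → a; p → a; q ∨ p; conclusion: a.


This matches the form of proof by cases: the conclusion follows in every model of the premises.

Valid.


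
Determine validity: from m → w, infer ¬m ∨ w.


This matches the form of material implication: the conclusion follows in every model of the premises.

Valid.


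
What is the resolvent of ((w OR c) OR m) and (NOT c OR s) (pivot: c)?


The clauses contain complementary literals c and NOTc.
Resolution eliminates this pair and disjoins the remaining literals (merging duplicates).

((w OR m) OR s)


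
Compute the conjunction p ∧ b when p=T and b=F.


Conjunction is true only when both operands are true.
Substitute: p=T, b=F.
T ∧ F evaluates to F.

F


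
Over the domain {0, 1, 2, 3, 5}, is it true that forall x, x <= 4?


Evaluate the predicate on each element: 0:True, 1:True, 2:True, 3:True, 5:False.
Counterexample x = 5 fails the predicate.

False


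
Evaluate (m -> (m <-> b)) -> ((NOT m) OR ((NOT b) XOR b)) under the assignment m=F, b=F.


Substitute m=F, b=F:
m <-> b = F <-> F = T
m -> (m <-> b) = F -> T = T
NOT m = T
NOT b = T
(NOT b) XOR b = T XOR F = T
(NOT m) OR ((NOT b) XOR b) = T OR T = T
(m -> (m <-> b)) -> ((NOT m) OR ((NOT b) XOR b)) = T -> T = T

T


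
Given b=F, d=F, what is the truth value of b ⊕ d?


Exclusive or is true when exactly one operand is true.
Substitute: b=F, d=F.
F ⊕ F evaluates to F.

F


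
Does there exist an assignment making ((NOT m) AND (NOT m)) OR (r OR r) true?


Search for a satisfying assignment over {m, r}.
Try m=F, r=F: the formula evaluates to T.
A satisfying assignment exists.

Satisfiable.


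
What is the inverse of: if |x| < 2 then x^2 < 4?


The inverse of (P → Q) is (¬P → ¬Q). It is equivalent to the converse, not to the original.
Here P = '|x| < 2' and Q = 'x^2 < 4'.

If not (|x| < 2), then not (x^2 < 4).


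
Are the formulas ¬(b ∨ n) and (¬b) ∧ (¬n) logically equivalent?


Compare truth tables:
b | n | φ | ψ
-------------
F | F | T | T
T | F | F | F
F | T | F | F
T | T | F | F
The columns φ and ψ agree on every row.

Yes, they are logically equivalent.


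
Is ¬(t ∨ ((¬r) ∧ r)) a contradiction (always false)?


Truth table over {r, t}:
r | t | φ
---------
F | F | T
T | F | T
F | T | F
T | T | F
Satisfying assignment at row 1: r=F, t=F gives T.

No, it is not a contradiction.


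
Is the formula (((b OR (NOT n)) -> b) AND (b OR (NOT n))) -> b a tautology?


Build the truth table over {b, n}:
b | n | φ
---------
F | F | T
T | F | T
F | T | T
T | T | T
Every row evaluates to true.

Yes, it is a tautology.


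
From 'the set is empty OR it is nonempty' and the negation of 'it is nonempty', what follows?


Disjunctive syllogism: from (P ∨ Q) and ¬P, infer Q.
One disjunct, 'it is nonempty', is ruled out; the other must hold.

the set is empty


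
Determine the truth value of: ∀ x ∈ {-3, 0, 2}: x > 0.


Evaluate the predicate on each element: -3:F, 0:F, 2:T.
Counterexample x = -3 fails the predicate.

F


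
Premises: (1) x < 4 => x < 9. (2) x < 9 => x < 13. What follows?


Hypothetical syllogism: from (P → Q) and (Q → R), infer (P → R).
Chain the two implications through the shared middle term 'x < 9'.

x < 4 => x < 13


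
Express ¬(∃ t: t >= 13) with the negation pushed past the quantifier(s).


¬(∀ x: φ) = ∃ x: ¬φ, and ¬(∃ x: φ) = ∀ x: ¬φ.
Apply to the existential statement.

∀ t: ¬(t >= 13)


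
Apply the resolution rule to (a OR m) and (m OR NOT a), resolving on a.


The clauses contain complementary literals a and NOTa.
Resolution eliminates this pair and disjoins the remaining literals (merging duplicates).

m


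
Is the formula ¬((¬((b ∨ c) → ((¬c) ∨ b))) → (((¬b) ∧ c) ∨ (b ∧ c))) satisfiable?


Check all 4 assignments over {b, c}:
b | c | φ
---------
F | F | F
T | F | F
F | T | F
T | T | F
No assignment makes the formula true.

Unsatisfiable.


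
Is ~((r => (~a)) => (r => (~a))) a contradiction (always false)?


Truth table over {a, r}:
a | r | φ
---------
False | False | False
True | False | False
False | True | False
True | True | False
Every row is false.

Yes, it is a contradiction.


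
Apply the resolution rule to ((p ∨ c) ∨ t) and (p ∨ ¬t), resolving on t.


The clauses contain complementary literals t and ¬t.
Resolution eliminates this pair and disjoins the remaining literals (merging duplicates).

(p ∨ c)


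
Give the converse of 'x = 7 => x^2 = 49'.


The converse of (P → Q) is (Q → P). It is not in general equivalent to the original.
Here P = 'x = 7' and Q = 'x^2 = 49'.

If x^2 = 49, then x = 7.


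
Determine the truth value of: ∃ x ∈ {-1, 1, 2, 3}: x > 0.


Evaluate the predicate on each element: -1:F, 1:T, 2:T, 3:T.
Witness x = 1 satisfies the predicate.

T


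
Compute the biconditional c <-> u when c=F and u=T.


Biconditional is true when both operands have the same truth value.
Substitute: c=F, u=T.
F <-> T evaluates to F.

F


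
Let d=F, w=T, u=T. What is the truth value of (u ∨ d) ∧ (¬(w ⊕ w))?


Substitute d=F, w=T, u=T:
u ∨ d = T ∨ F = T
w ⊕ w = T ⊕ T = F
¬(w ⊕ w) = T
(u ∨ d) ∧ (¬(w ⊕ w)) = T ∧ T = T

T


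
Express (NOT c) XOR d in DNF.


Step 1: (¬c) ⊕ d is true exactly when they disagree: ((¬c) ∧ ¬d) ∨ (¬(¬c) ∧ d).
Step 2: Eliminate any double negations (¬¬X = X).

((NOT c) AND (NOT d)) OR (c AND d)


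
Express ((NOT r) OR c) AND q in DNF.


Step 1: Distribute ∧ over ∨: ((¬r) ∨ c) ∧ q = ((¬r) ∧ q) ∨ (c ∧ q).

((NOT r) AND q) OR (c AND q)


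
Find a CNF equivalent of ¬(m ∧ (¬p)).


Step 1: Apply De Morgan: ¬(m ∧ (¬p)) = ¬m ∨ ¬(¬p).
Step 2: Eliminate any double negations (¬¬X = X).

(¬m) ∨ p


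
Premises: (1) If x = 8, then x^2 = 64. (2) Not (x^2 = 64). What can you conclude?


Modus tollens: from (P → Q) and ¬Q, infer ¬P.
Q = 'x^2 = 64' is denied; since P → Q, P must also fail.

Not (x = 8).


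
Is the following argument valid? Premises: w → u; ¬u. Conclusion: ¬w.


This matches the form of modus tollens: the conclusion follows in every model of the premises.

Valid.


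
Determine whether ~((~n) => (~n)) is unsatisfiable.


Truth table over {n}:
n | φ
-----
False | False
True | False
Every row is false.

Yes, it is a contradiction.


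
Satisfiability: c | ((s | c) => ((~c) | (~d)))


Search for a satisfying assignment over {c, d, s}.
Try c=False, d=False, s=False: the formula evaluates to True.
A satisfying assignment exists.

Satisfiable.


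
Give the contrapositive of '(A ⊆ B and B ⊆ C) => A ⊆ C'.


The contrapositive of (P → Q) is (¬Q → ¬P); it is logically equivalent to the original.
Here P = '(A ⊆ B and B ⊆ C)' and Q = 'A ⊆ C'.

If not (A ⊆ C), then not ((A ⊆ B and B ⊆ C)).


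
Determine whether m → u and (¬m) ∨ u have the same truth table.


Compare truth tables:
m | u | φ | ψ
-------------
F | F | T | T
T | F | F | F
F | T | T | T
T | T | T | T
The columns φ and ψ agree on every row.

Yes, they are logically equivalent.


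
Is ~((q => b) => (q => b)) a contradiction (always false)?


Truth table over {b, q}:
b | q | φ
---------
False | False | False
True | False | False
False | True | False
True | True | False
Every row is false.

Yes, it is a contradiction.


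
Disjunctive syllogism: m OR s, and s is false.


Disjunctive syllogism: from (P ∨ Q) and ¬P, infer Q.
One disjunct, 's', is ruled out; the other must hold.

m


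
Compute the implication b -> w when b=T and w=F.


Implication is false only when antecedent is true and consequent is false.
Substitute: b=T, w=F.
T -> F evaluates to F.

F


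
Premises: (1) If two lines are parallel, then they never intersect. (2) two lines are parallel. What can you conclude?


Modus ponens: from (P → Q) and P, infer Q.
P = 'two lines are parallel' is asserted, and P → Q holds, so Q follows.

they never intersect.


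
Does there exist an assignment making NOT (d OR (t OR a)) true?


Search for a satisfying assignment over {a, d, t}.
Try a=F, d=F, t=F: the formula evaluates to T.
A satisfying assignment exists.

Satisfiable.


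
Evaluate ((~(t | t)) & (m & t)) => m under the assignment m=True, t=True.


Substitute m=True, t=True:
t | t = True | True = True
~(t | t) = False
m & t = True & True = True
(~(t | t)) & (m & t) = False & True = False
((~(t | t)) & (m & t)) => m = False => True = True

True


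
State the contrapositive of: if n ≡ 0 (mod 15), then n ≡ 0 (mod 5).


The contrapositive of (P → Q) is (¬Q → ¬P); it is logically equivalent to the original.
Here P = 'n ≡ 0 (mod 15)' and Q = 'n ≡ 0 (mod 5)'.

If not (n ≡ 0 (mod 5)), then not (n ≡ 0 (mod 15)).


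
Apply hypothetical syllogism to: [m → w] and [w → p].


Hypothetical syllogism: from (P → Q) and (Q → R), infer (P → R).
Chain the two implications through the shared middle term 'w'.

m → p


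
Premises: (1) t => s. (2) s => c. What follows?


Hypothetical syllogism: from (P → Q) and (Q → R), infer (P → R).
Chain the two implications through the shared middle term 's'.

t => c


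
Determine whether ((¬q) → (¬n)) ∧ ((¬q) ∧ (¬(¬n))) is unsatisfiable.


Truth table over {n, q}:
n | q | φ
---------
F | F | F
T | F | F
F | T | F
T | T | F
Every row is false.

Yes, it is a contradiction.


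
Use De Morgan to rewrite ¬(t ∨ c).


De Morgan: the negation of a disjunction is the conjunction of the negations.
Distribute ¬ across ∨, flipping it to ∧, and negate each literal.

(¬t) ∧ (¬c)


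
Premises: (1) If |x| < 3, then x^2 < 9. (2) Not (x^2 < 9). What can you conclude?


Modus tollens: from (P → Q) and ¬Q, infer ¬P.
Q = 'x^2 < 9' is denied; since P → Q, P must also fail.

Not (|x| < 3).


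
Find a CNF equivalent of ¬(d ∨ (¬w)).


Step 1: Apply De Morgan: ¬(d ∨ (¬w)) = ¬d ∧ ¬(¬w).
Step 2: Eliminate any double negations (¬¬X = X).

(¬d) ∧ w


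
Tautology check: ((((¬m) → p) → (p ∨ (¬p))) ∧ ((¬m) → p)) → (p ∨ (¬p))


Build the truth table over {m, p}:
m | p | φ
---------
F | F | T
T | F | T
F | T | T
T | T | T
Every row evaluates to true.

Yes, it is a tautology.


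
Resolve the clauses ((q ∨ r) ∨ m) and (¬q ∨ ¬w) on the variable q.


The clauses contain complementary literals q and ¬q.
Resolution eliminates this pair and disjoins the remaining literals (merging duplicates).

((m ∨ r) ∨ ¬w)


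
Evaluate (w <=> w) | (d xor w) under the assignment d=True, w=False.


Substitute d=True, w=False:
w <=> w = False <=> False = True
d xor w = True xor False = True
(w <=> w) | (d xor w) = True | True = True

True


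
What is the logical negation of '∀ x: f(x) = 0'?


¬(∀ x: φ) = ∃ x: ¬φ, and ¬(∃ x: φ) = ∀ x: ¬φ.
Apply to the universal statement.

∃ x: ¬(f(x) = 0)


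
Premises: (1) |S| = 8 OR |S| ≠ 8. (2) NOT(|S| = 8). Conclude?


Disjunctive syllogism: from (P ∨ Q) and ¬P, infer Q.
One disjunct, '|S| = 8', is ruled out; the other must hold.

|S| ≠ 8


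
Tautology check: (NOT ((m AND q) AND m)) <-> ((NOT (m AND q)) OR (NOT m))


Build the truth table over {m, q}:
m | q | φ
---------
F | F | T
T | F | T
F | T | T
T | T | T
Every row evaluates to true.

Yes, it is a tautology.


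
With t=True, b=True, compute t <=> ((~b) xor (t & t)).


Substitute t=True, b=True:
~b = False
t & t = True & True = True
(~b) xor (t & t) = False xor True = True
t <=> ((~b) xor (t & t)) = True <=> True = True

True


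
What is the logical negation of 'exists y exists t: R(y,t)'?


Negation flips each quantifier (∀↔∃) and negates the inner predicate.
¬(exists y exists t: φ) = forall y forall t: ¬φ.

forall y forall t: ~(R(y,t))


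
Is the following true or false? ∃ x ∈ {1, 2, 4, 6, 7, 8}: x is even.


Evaluate the predicate on each element: 1:F, 2:T, 4:T, 6:T, 7:F, 8:T.
Witness x = 2 satisfies the predicate.

T


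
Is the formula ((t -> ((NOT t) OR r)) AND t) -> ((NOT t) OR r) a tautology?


Build the truth table over {r, t}:
r | t | φ
---------
F | F | T
T | F | T
F | T | T
T | T | T
Every row evaluates to true.

Yes, it is a tautology.


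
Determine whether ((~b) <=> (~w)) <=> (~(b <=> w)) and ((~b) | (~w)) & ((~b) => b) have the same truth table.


Compare truth tables:
b | w | φ | ψ
-------------
False | False | False | False
True | False | False | True
False | True | False | False
True | True | False | False
They differ at row 2 (b=True, w=False): φ=False but ψ=True.

No, they are not logically equivalent.


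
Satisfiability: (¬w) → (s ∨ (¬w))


Search for a satisfying assignment over {s, w}.
Try s=F, w=F: the formula evaluates to T.
A satisfying assignment exists.

Satisfiable.


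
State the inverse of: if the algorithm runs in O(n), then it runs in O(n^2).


The inverse of (P → Q) is (¬P → ¬Q). It is equivalent to the converse, not to the original.
Here P = 'the algorithm runs in O(n)' and Q = 'it runs in O(n^2)'.

If not (the algorithm runs in O(n)), then not (it runs in O(n^2)).


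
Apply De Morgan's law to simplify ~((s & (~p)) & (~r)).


De Morgan: the negation of a conjunction is the disjunction of the negations.
Distribute ~ across &, flipping it to |, and negate each literal.

((~s) | p) | r


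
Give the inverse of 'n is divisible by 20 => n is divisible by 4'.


The inverse of (P → Q) is (¬P → ¬Q). It is equivalent to the converse, not to the original.
Here P = 'n is divisible by 20' and Q = 'n is divisible by 4'.

If not (n is divisible by 20), then not (n is divisible by 4).


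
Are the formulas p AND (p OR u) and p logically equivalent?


Compare truth tables:
p | u | φ | ψ
-------------
F | F | F | F
T | F | T | T
F | T | F | F
T | T | T | T
The columns φ and ψ agree on every row.

Yes, they are logically equivalent.


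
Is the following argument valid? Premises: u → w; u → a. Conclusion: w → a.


This is (no valid rule). There exist truth assignments where the premises are all true but the conclusion is false.

Invalid.


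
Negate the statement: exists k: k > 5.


¬(forall x: φ) = exists x: ¬φ, and ¬(exists x: φ) = forall x: ¬φ.
Apply to the existential statement.

forall k: ~(k > 5)


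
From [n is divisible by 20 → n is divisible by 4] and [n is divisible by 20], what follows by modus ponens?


Modus ponens: from (P → Q) and P, infer Q.
P = 'n is divisible by 20' is asserted, and P → Q holds, so Q follows.

n is divisible by 4.


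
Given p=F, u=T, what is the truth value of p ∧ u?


Conjunction is true only when both operands are true.
Substitute: p=F, u=T.
F ∧ T evaluates to F.

F


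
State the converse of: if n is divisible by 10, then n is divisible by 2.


The converse of (P → Q) is (Q → P). It is not in general equivalent to the original.
Here P = 'n is divisible by 10' and Q = 'n is divisible by 2'.

If n is divisible by 2, then n is divisible by 10.


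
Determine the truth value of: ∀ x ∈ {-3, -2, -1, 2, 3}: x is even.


Evaluate the predicate on each element: -3:F, -2:T, -1:F, 2:T, 3:F.
Counterexample x = -3 fails the predicate.

F


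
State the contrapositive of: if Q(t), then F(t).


The contrapositive of (P → Q) is (¬Q → ¬P); it is logically equivalent to the original.
Here P = 'Q(t)' and Q = 'F(t)'.

If not (F(t)), then not (Q(t)).


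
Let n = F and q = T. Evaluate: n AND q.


Conjunction is true only when both operands are true.
Substitute: n=F, q=T.
F AND T evaluates to F.

F


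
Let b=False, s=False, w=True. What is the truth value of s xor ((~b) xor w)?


Substitute b=False, s=False, w=True:
~b = True
(~b) xor w = True xor True = False
s xor ((~b) xor w) = False xor False = False

False


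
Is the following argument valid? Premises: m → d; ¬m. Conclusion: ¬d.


This is denying the antecedent (fallacy). There exist truth assignments where the premises are all true but the conclusion is false.

Invalid.


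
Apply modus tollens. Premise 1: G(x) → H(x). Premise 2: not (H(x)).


Modus tollens: from (P → Q) and ¬Q, infer ¬P.
Q = 'H(x)' is denied; since P → Q, P must also fail.

Not (G(x)).


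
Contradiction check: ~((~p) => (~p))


Truth table over {p}:
p | φ
-----
False | False
True | False
Every row is false.

Yes, it is a contradiction.


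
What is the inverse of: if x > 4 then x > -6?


The inverse of (P → Q) is (¬P → ¬Q). It is equivalent to the converse, not to the original.
Here P = 'x > 4' and Q = 'x > -6'.

If not (x > 4), then not (x > -6).


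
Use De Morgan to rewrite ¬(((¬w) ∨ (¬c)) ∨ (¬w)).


De Morgan: the negation of a disjunction is the conjunction of the negations.
Distribute ¬ across ∨, flipping it to ∧, and negate each literal.

(w ∧ c) ∧ w


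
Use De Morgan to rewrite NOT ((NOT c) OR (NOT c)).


De Morgan: the negation of a disjunction is the conjunction of the negations.
Distribute NOT across OR, flipping it to AND, and negate each literal.

c AND c


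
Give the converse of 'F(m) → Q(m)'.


The converse of (P → Q) is (Q → P). It is not in general equivalent to the original.
Here P = 'F(m)' and Q = 'Q(m)'.

If Q(m), then F(m).


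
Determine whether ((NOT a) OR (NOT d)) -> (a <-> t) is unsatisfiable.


Truth table over {a, d, t}:
a | d | t | φ
-------------
F | F | F | T
T | F | F | F
F | T | F | T
T | T | F | T
F | F | T | F
T | F | T | T
F | T | T | F
T | T | T | T
Satisfying assignment at row 1: a=F, d=F, t=F gives T.

No, it is not a contradiction.


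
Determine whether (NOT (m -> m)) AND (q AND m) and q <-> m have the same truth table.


Compare truth tables:
m | q | φ | ψ
-------------
F | F | F | T
T | F | F | F
F | T | F | F
T | T | F | T
They differ at row 1 (m=F, q=F): φ=F but ψ=T.

No, they are not logically equivalent.


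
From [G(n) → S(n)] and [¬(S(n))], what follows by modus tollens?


Modus tollens: from (P → Q) and ¬Q, infer ¬P.
Q = 'S(n)' is denied; since P → Q, P must also fail.

Not (G(n)).


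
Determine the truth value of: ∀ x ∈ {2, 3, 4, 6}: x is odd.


Evaluate the predicate on each element: 2:F, 3:T, 4:F, 6:F.
Counterexample x = 2 fails the predicate.

F


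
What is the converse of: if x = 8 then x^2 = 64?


The converse of (P → Q) is (Q → P). It is not in general equivalent to the original.
Here P = 'x = 8' and Q = 'x^2 = 64'.

If x^2 = 64, then x = 8.


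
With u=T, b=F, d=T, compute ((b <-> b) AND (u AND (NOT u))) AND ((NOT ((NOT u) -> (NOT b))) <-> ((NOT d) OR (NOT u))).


Substitute u=T, b=F, d=T:
… (earlier sub-steps elided)
(b <-> b) AND (u AND (NOT u)) = T AND F = F
NOT u = F
NOT b = T
(NOT u) -> (NOT b) = F -> T = T
NOT ((NOT u) -> (NOT b)) = F
NOT d = F
NOT u = F
(NOT d) OR (NOT u) = F OR F = F
(NOT ((NOT u) -> (NOT b))) <-> ((NOT d) OR (NOT u)) = F <-> F = T
((b <-> b) AND (u AND (NOT u))) AND ((NOT ((NOT u) -> (NOT b))) <-> ((NOT d) OR (NOT u))) = F AND T = F

F


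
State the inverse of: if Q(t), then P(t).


The inverse of (P → Q) is (¬P → ¬Q). It is equivalent to the converse, not to the original.
Here P = 'Q(t)' and Q = 'P(t)'.

If not (Q(t)), then not (P(t)).


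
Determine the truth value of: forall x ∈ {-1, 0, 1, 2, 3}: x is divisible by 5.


Evaluate the predicate on each element: -1:False, 0:True, 1:False, 2:False, 3:False.
Counterexample x = -1 fails the predicate.

False


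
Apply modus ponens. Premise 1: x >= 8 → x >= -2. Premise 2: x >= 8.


Modus ponens: from (P → Q) and P, infer Q.
P = 'x >= 8' is asserted, and P → Q holds, so Q follows.

x >= -2.


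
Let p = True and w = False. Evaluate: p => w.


Implication is false only when antecedent is true and consequent is false.
Substitute: p=True, w=False.
True => False evaluates to False.

False


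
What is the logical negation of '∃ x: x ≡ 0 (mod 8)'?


¬(∀ x: φ) = ∃ x: ¬φ, and ¬(∃ x: φ) = ∀ x: ¬φ.
Apply to the existential statement.

∀ x: ¬(x ≡ 0 (mod 8))


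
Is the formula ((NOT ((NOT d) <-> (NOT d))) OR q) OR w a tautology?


Build the truth table over {d, q, w}:
d | q | w | φ
-------------
F | F | F | F
T | F | F | F
F | T | F | T
T | T | F | T
F | F | T | T
T | F | T | T
F | T | T | T
T | T | T | T
Counterexample at row 1: with d=F, q=F, w=F, the formula is F.

No, it is not a tautology.


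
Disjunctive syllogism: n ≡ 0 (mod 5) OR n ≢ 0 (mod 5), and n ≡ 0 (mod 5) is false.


Disjunctive syllogism: from (P ∨ Q) and ¬P, infer Q.
One disjunct, 'n ≡ 0 (mod 5)', is ruled out; the other must hold.

n ≢ 0 (mod 5)


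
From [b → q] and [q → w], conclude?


Hypothetical syllogism: from (P → Q) and (Q → R), infer (P → R).
Chain the two implications through the shared middle term 'q'.

b → w


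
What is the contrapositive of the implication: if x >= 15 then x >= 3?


The contrapositive of (P → Q) is (¬Q → ¬P); it is logically equivalent to the original.
Here P = 'x >= 15' and Q = 'x >= 3'.

If not (x >= 3), then not (x >= 15).


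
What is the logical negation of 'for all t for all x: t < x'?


Negation flips each quantifier (∀↔∃) and negates the inner predicate.
¬(for all t for all x: φ) = there exists t there exists x: ¬φ.

there exists t there exists x: NOT(t < x)


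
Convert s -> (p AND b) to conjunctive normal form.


Step 1: Rewrite s → (p ∧ b) as ¬s ∨ (p ∧ b).
Step 2: Distribute ∨ over ∧.

((NOT s) OR p) AND ((NOT s) OR b)


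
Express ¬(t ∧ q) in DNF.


Step 1: Apply De Morgan: ¬(t ∧ q) = ¬t ∨ ¬q.

(¬t) ∨ (¬q)


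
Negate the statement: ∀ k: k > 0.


¬(∀ x: φ) = ∃ x: ¬φ, and ¬(∃ x: φ) = ∀ x: ¬φ.
Apply to the universal statement.

∃ k: ¬(k > 0)


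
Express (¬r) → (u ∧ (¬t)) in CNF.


Step 1: Rewrite (¬r) → (u ∧ (¬t)) as ¬(¬r) ∨ (u ∧ (¬t)).
Step 2: Distribute ∨ over ∧.
Step 3: Eliminate any double negations (¬¬X = X).

(r ∨ u) ∧ (r ∨ (¬t))


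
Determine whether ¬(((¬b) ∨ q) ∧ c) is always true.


Build the truth table over {b, c, q}:
b | c | q | φ
-------------
F | F | F | T
T | F | F | T
F | T | F | F
T | T | F | T
F | F | T | T
T | F | T | T
F | T | T | F
T | T | T | F
Counterexample at row 3: with b=F, c=T, q=F, the formula is F.

No, it is not a tautology.


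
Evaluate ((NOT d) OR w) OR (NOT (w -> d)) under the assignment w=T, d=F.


Substitute w=T, d=F:
NOT d = T
(NOT d) OR w = T OR T = T
w -> d = T -> F = F
NOT (w -> d) = T
((NOT d) OR w) OR (NOT (w -> d)) = T OR T = T

T


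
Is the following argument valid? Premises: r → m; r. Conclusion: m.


This matches the form of modus ponens: the conclusion follows in every model of the premises.

Valid.


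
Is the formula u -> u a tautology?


Build the truth table over {u}:
u | φ
-----
F | T
T | T
Every row evaluates to true.

Yes, it is a tautology.


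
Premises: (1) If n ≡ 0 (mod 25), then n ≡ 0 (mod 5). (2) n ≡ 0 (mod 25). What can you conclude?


Modus ponens: from (P → Q) and P, infer Q.
P = 'n ≡ 0 (mod 25)' is asserted, and P → Q holds, so Q follows.

n ≡ 0 (mod 5).


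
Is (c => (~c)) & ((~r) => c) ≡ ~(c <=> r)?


Compare truth tables:
c | r | φ | ψ
-------------
False | False | False | False
True | False | False | True
False | True | True | True
True | True | False | False
They differ at row 2 (c=True, r=False): φ=False but ψ=True.

No, they are not logically equivalent.


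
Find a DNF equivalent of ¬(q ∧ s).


Step 1: Apply De Morgan: ¬(q ∧ s) = ¬q ∨ ¬s.

(¬q) ∨ (¬s)


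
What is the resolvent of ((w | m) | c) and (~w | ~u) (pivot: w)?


The clauses contain complementary literals w and ~w.
Resolution eliminates this pair and disjoins the remaining literals (merging duplicates).

((c | m) | ~u)


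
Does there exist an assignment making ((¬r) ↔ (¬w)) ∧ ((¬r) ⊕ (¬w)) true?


Check all 4 assignments over {r, w}:
r | w | φ
---------
F | F | F
T | F | F
F | T | F
T | T | F
No assignment makes the formula true.

Unsatisfiable.


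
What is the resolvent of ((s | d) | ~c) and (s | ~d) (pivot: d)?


The clauses contain complementary literals d and ~d.
Resolution eliminates this pair and disjoins the remaining literals (merging duplicates).

(~c | s)


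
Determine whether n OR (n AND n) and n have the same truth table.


Compare truth tables:
n | φ | ψ
---------
F | F | F
T | T | T
The columns φ and ψ agree on every row.

Yes, they are logically equivalent.


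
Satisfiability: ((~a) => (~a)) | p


Search for a satisfying assignment over {a, p}.
Try a=False, p=False: the formula evaluates to True.
A satisfying assignment exists.

Satisfiable.


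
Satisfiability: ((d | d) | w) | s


Search for a satisfying assignment over {d, s, w}.
Try d=True, s=False, w=False: the formula evaluates to True.
A satisfying assignment exists.

Satisfiable.


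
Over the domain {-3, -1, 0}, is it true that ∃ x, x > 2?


Evaluate the predicate on each element: -3:F, -1:F, 0:F.
No element satisfies the predicate.

F


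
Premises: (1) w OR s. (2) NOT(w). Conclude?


Disjunctive syllogism: from (P ∨ Q) and ¬P, infer Q.
One disjunct, 'w', is ruled out; the other must hold.

s


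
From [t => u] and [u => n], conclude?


Hypothetical syllogism: from (P → Q) and (Q → R), infer (P → R).
Chain the two implications through the shared middle term 'u'.

t => n


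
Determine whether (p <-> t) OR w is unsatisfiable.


Truth table over {p, t, w}:
p | t | w | φ
-------------
F | F | F | T
T | F | F | F
F | T | F | F
T | T | F | T
F | F | T | T
T | F | T | T
F | T | T | T
T | T | T | T
Satisfying assignment at row 1: p=F, t=F, w=F gives T.

No, it is not a contradiction.


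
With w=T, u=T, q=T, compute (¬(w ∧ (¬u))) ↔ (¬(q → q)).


Substitute w=T, u=T, q=T:
¬u = F
w ∧ (¬u) = T ∧ F = F
¬(w ∧ (¬u)) = T
q → q = T → T = T
¬(q → q) = F
(¬(w ∧ (¬u))) ↔ (¬(q → q)) = T ↔ F = F

F


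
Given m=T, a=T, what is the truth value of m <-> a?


Biconditional is true when both operands have the same truth value.
Substitute: m=T, a=T.
T <-> T evaluates to T.

T


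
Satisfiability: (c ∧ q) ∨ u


Search for a satisfying assignment over {c, q, u}.
Try c=T, q=T, u=F: the formula evaluates to T.
A satisfying assignment exists.

Satisfiable.


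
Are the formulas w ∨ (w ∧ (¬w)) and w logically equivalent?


Compare truth tables:
w | φ | ψ
---------
F | F | F
T | T | T
The columns φ and ψ agree on every row.

Yes, they are logically equivalent.


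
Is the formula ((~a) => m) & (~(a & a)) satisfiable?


Search for a satisfying assignment over {a, m}.
Try a=False, m=True: the formula evaluates to True.
A satisfying assignment exists.

Satisfiable.


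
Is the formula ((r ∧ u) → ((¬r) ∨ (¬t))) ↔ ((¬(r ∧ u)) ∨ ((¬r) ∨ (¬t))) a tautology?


Build the truth table over {r, t, u}:
r | t | u | φ
-------------
F | F | F | T
T | F | F | T
F | T | F | T
T | T | F | T
F | F | T | T
T | F | T | T
F | T | T | T
T | T | T | T
Every row evaluates to true.

Yes, it is a tautology.


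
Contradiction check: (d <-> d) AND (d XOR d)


Truth table over {d}:
d | φ
-----
F | F
T | F
Every row is false.

Yes, it is a contradiction.


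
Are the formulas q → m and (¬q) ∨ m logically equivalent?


Compare truth tables:
m | q | φ | ψ
-------------
F | F | T | T
T | F | T | T
F | T | F | F
T | T | T | T
The columns φ and ψ agree on every row.

Yes, they are logically equivalent.


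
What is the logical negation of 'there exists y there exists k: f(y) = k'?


Negation flips each quantifier (∀↔∃) and negates the inner predicate.
¬(there exists y there exists k: φ) = for all y for all k: ¬φ.

for all y for all k: NOT(f(y) = k)


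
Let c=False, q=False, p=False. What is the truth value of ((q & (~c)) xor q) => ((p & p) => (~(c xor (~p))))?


Substitute c=False, q=False, p=False:
~c = True
q & (~c) = False & True = False
(q & (~c)) xor q = False xor False = False
p & p = False & False = False
~p = True
c xor (~p) = False xor True = True
~(c xor (~p)) = False
(p & p) => (~(c xor (~p))) = False => False = True
((q & (~c)) xor q) => ((p & p) => (~(c xor (~p)))) = False => True = True

True


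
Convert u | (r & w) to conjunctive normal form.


Step 1: Distribute ∨ over ∧: u ∨ (r ∧ w) = (u ∨ r) ∧ (u ∨ w).

(u | r) & (u | w)


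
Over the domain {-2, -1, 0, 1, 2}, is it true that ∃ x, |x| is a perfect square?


Evaluate the predicate on each element: -2:F, -1:T, 0:T, 1:T, 2:F.
Witness x = -1 satisfies the predicate.

T


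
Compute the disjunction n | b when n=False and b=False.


Disjunction is false only when both operands are false.
Substitute: n=False, b=False.
False | False evaluates to False.

False


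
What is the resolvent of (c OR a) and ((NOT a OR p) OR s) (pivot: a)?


The clauses contain complementary literals a and NOTa.
Resolution eliminates this pair and disjoins the remaining literals (merging duplicates).

((c OR s) OR p)


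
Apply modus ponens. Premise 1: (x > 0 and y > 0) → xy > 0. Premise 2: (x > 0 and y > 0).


Modus ponens: from (P → Q) and P, infer Q.
P = '(x > 0 and y > 0)' is asserted, and P → Q holds, so Q follows.

xy > 0.


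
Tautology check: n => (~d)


Build the truth table over {d, n}:
d | n | φ
---------
False | False | True
True | False | True
False | True | True
True | True | False
Counterexample at row 4: with d=True, n=True, the formula is False.

No, it is not a tautology.


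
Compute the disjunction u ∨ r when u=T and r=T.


Disjunction is false only when both operands are false.
Substitute: u=T, r=T.
T ∨ T evaluates to T.

T


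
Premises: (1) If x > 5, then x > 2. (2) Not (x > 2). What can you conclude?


Modus tollens: from (P → Q) and ¬Q, infer ¬P.
Q = 'x > 2' is denied; since P → Q, P must also fail.

Not (x > 5).


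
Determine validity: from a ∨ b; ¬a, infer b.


This matches the form of disjunctive syllogism: the conclusion follows in every model of the premises.

Valid.


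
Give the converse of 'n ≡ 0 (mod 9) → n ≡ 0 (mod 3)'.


The converse of (P → Q) is (Q → P). It is not in general equivalent to the original.
Here P = 'n ≡ 0 (mod 9)' and Q = 'n ≡ 0 (mod 3)'.

If n ≡ 0 (mod 3), then n ≡ 0 (mod 9).


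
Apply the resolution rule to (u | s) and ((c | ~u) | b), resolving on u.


The clauses contain complementary literals u and ~u.
Resolution eliminates this pair and disjoins the remaining literals (merging duplicates).

((s | b) | c)


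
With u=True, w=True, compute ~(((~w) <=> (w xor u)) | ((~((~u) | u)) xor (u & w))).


Substitute u=True, w=True:
~w = False
w xor u = True xor True = False
(~w) <=> (w xor u) = False <=> False = True
~u = False
(~u) | u = False | True = True
~((~u) | u) = False
u & w = True & True = True
(~((~u) | u)) xor (u & w) = False xor True = True
((~w) <=> (w xor u)) | ((~((~u) | u)) xor (u & w)) = True | True = True
~(((~w) <=> (w xor u)) | ((~((~u) | u)) xor (u & w))) = False

False


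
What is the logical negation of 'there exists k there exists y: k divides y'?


Negation flips each quantifier (∀↔∃) and negates the inner predicate.
¬(there exists k there exists y: φ) = for all k for all y: ¬φ.

for all k for all y: NOT(k divides y)


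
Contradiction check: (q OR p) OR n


Truth table over {n, p, q}:
n | p | q | φ
-------------
F | F | F | F
T | F | F | T
F | T | F | T
T | T | F | T
F | F | T | T
T | F | T | T
F | T | T | T
T | T | T | T
Satisfying assignment at row 2: n=T, p=F, q=F gives T.

No, it is not a contradiction.


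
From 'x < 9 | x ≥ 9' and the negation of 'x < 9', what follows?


Disjunctive syllogism: from (P ∨ Q) and ¬P, infer Q.
One disjunct, 'x < 9', is ruled out; the other must hold.

x ≥ 9


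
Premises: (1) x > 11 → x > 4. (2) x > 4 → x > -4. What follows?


Hypothetical syllogism: from (P → Q) and (Q → R), infer (P → R).
Chain the two implications through the shared middle term 'x > 4'.

x > 11 → x > -4


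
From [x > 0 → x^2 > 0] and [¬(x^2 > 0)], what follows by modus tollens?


Modus tollens: from (P → Q) and ¬Q, infer ¬P.
Q = 'x^2 > 0' is denied; since P → Q, P must also fail.

Not (x > 0).


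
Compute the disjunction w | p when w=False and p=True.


Disjunction is false only when both operands are false.
Substitute: w=False, p=True.
False | True evaluates to True.

True


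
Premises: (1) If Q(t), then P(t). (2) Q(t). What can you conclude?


Modus ponens: from (P → Q) and P, infer Q.
P = 'Q(t)' is asserted, and P → Q holds, so Q follows.

P(t).


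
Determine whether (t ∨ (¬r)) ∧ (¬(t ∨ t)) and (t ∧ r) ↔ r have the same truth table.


Compare truth tables:
r | t | φ | ψ
-------------
F | F | T | T
T | F | F | F
F | T | F | T
T | T | F | T
They differ at row 3 (r=F, t=T): φ=F but ψ=T.

No, they are not logically equivalent.


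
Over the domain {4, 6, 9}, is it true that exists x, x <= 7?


Evaluate the predicate on each element: 4:True, 6:True, 9:False.
Witness x = 4 satisfies the predicate.

True


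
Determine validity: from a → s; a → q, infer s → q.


This is (no valid rule). There exist truth assignments where the premises are all true but the conclusion is false.

Invalid.


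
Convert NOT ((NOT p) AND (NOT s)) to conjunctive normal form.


Step 1: Apply De Morgan: ¬((¬p) ∧ (¬s)) = ¬(¬p) ∨ ¬(¬s).
Step 2: Eliminate any double negations (¬¬X = X).

p OR s


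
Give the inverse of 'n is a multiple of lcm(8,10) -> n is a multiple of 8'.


The inverse of (P → Q) is (¬P → ¬Q). It is equivalent to the converse, not to the original.
Here P = 'n is a multiple of lcm(8,10)' and Q = 'n is a multiple of 8'.

If not (n is a multiple of lcm(8,10)), then not (n is a multiple of 8).


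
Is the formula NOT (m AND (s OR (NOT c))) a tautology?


Build the truth table over {c, m, s}:
c | m | s | φ
-------------
F | F | F | T
T | F | F | T
F | T | F | F
T | T | F | T
F | F | T | T
T | F | T | T
F | T | T | F
T | T | T | F
Counterexample at row 3: with c=F, m=T, s=F, the formula is F.

No, it is not a tautology.


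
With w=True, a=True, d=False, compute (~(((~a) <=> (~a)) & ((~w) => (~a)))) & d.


Substitute w=True, a=True, d=False:
~a = False
~a = False
(~a) <=> (~a) = False <=> False = True
~w = False
~a = False
(~w) => (~a) = False => False = True
((~a) <=> (~a)) & ((~w) => (~a)) = True & True = True
~(((~a) <=> (~a)) & ((~w) => (~a))) = False
(~(((~a) <=> (~a)) & ((~w) => (~a)))) & d = False & False = False

False


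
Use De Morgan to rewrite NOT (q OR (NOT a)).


De Morgan: the negation of a disjunction is the conjunction of the negations.
Distribute NOT across OR, flipping it to AND, and negate each literal.

(NOT q) AND a


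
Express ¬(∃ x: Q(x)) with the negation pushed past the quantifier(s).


¬(∀ x: φ) = ∃ x: ¬φ, and ¬(∃ x: φ) = ∀ x: ¬φ.
Apply to the existential statement.

∀ x: ¬(Q(x))


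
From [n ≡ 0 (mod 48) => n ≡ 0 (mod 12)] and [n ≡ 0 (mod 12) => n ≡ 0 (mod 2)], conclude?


Hypothetical syllogism: from (P → Q) and (Q → R), infer (P → R).
Chain the two implications through the shared middle term 'n ≡ 0 (mod 12)'.

n ≡ 0 (mod 48) => n ≡ 0 (mod 2)


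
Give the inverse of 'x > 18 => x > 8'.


The inverse of (P → Q) is (¬P → ¬Q). It is equivalent to the converse, not to the original.
Here P = 'x > 18' and Q = 'x > 8'.

If not (x > 18), then not (x > 8).


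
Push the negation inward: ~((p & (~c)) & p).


De Morgan: the negation of a conjunction is the disjunction of the negations.
Distribute ~ across &, flipping it to |, and negate each literal.

((~p) | c) | (~p)


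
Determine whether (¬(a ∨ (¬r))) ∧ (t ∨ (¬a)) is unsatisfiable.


Truth table over {a, r, t}:
a | r | t | φ
-------------
F | F | F | F
T | F | F | F
F | T | F | T
T | T | F | F
F | F | T | F
T | F | T | F
F | T | T | T
T | T | T | F
Satisfying assignment at row 3: a=F, r=T, t=F gives T.

No, it is not a contradiction.


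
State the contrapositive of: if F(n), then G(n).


The contrapositive of (P → Q) is (¬Q → ¬P); it is logically equivalent to the original.
Here P = 'F(n)' and Q = 'G(n)'.

If not (G(n)), then not (F(n)).


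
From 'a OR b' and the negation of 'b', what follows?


Disjunctive syllogism: from (P ∨ Q) and ¬P, infer Q.
One disjunct, 'b', is ruled out; the other must hold.

a


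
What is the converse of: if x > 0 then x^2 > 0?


The converse of (P → Q) is (Q → P). It is not in general equivalent to the original.
Here P = 'x > 0' and Q = 'x^2 > 0'.

If x^2 > 0, then x > 0.


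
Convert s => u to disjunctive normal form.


Step 1: Rewrite s → u as ¬s ∨ u.

(~s) | u


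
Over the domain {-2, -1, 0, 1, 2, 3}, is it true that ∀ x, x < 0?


Evaluate the predicate on each element: -2:T, -1:T, 0:F, 1:F, 2:F, 3:F.
Counterexample x = 0 fails the predicate.

F


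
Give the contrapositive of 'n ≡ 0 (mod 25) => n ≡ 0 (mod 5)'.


The contrapositive of (P → Q) is (¬Q → ¬P); it is logically equivalent to the original.
Here P = 'n ≡ 0 (mod 25)' and Q = 'n ≡ 0 (mod 5)'.

If not (n ≡ 0 (mod 5)), then not (n ≡ 0 (mod 25)).


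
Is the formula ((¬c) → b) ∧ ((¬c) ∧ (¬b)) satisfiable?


Check all 4 assignments over {b, c}:
b | c | φ
---------
F | F | F
T | F | F
F | T | F
T | T | F
No assignment makes the formula true.

Unsatisfiable.


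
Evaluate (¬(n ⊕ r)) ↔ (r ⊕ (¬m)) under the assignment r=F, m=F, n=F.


Substitute r=F, m=F, n=F:
n ⊕ r = F ⊕ F = F
¬(n ⊕ r) = T
¬m = T
r ⊕ (¬m) = F ⊕ T = T
(¬(n ⊕ r)) ↔ (r ⊕ (¬m)) = T ↔ T = T

T


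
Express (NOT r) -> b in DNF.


Step 1: Rewrite (¬r) → b as ¬(¬r) ∨ b.
Step 2: Eliminate any double negations (¬¬X = X).

r OR b


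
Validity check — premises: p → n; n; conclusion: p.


This is affirming the consequent (fallacy). There exist truth assignments where the premises are all true but the conclusion is false.

Invalid.


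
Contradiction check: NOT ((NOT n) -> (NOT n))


Truth table over {n}:
n | φ
-----
F | F
T | F
Every row is false.

Yes, it is a contradiction.
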